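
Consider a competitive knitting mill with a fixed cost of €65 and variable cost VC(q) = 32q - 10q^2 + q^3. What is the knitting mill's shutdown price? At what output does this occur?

€7 per unit, at q = 5

The shutdown price is the minimum of AVC. VC = 32q - 10q^2 + q^3, so AVC = 32 - 10q + q^2.
At the minimum of AVC, MC = AVC. MC = 32 - 20q + 3q^2; setting MC = AVC gives 2q^2 - 10q = 0, so q = 5. min AVC = 7.
The firm shuts down for any P below €7.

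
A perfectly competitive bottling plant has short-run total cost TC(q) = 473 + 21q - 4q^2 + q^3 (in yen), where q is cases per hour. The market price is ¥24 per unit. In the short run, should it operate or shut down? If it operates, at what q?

Strip out fixed cost: VC = 21q - 4q^2 + q^3. Then AVC = 21 - 4q + q^2 and MC = 21 - 8q + 3q^2.
The AVC parabola has its vertex at q = 4/2 = 2, where AVC = 21 - 4·2 + 2^2 = ¥17.
Since P = ¥24 ≥ min AVC = ¥17, price covers variable cost and the firm should produce.
P = MC gives -3 - 8q + 3q^2 = 0, with roots -1/3 and 3. Take the larger (rising MC): q* = 3.
Check: AVC at q = 3 is ¥18 ≤ P, so revenue covers variable cost.
Profit = P·q − TC = 24·3 − 527 = -¥455, a loss, but smaller than the ¥473 fixed cost the firm would lose by shutting down.

Produce at q = 3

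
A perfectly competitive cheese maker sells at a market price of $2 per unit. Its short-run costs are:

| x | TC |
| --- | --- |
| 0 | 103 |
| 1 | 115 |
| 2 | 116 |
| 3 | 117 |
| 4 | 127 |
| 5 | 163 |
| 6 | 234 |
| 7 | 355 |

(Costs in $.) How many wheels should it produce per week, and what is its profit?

Compute π = P·x − TC at each output: x=0: -103; x=1: -113; x=2: -112; x=3: -111; x=4: -119; x=5: -153; x=6: -222; x=7: -341.
Profit is highest at x = 0. Equivalently, the lowest AVC in the table is 14/3 ≈ $4.67 at x = 3, and P = $2 falls below it — price never covers variable cost, so the firm shuts down and loses only its fixed cost.

x = 0 (shut down); profit = -$103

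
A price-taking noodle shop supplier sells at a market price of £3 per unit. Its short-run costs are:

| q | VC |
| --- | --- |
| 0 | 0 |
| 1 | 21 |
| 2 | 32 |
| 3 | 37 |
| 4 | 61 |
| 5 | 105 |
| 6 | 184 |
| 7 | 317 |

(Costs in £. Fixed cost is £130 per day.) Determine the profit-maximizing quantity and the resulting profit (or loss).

Tabulate TR − TC: q=0: -130; q=1: -148; q=2: -156; q=3: -158; q=4: -179; q=5: -220; q=6: -296; q=7: -426.
Profit is highest at q = 0. Equivalently, the lowest AVC in the table is 37/3 ≈ £12.33 at q = 3, and P = £3 falls below it — price never covers variable cost, so the firm shuts down and loses only its fixed cost.

q = 0 (shut down); profit = -£130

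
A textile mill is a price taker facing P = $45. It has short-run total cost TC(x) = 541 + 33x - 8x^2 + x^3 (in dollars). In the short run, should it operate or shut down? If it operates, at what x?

Produce at x = 6

Strip out fixed cost: VC = 33x - 8x^2 + x^3. Then AVC = 33 - 8x + x^2 and MC = 33 - 16x + 3x^2.
AVC hits its minimum where MC = AVC, at x = 4, giving min AVC = 33 - 8·4 + 4^2 = $17.
Since P = $45 ≥ min AVC = $17, price covers variable cost and the firm should produce.
Set P = MC: 45 = 33 - 16x + 3x^2 → -12 - 16x + 3x^2 = 0. The roots are x = -2/3 and x = 6; the profit-maximizing output is on the rising part of MC, so x* = 6.
Check: AVC at x = 6 is $21 ≤ P, so revenue covers variable cost.
Profit = P·x − TC = 45·6 − 667 = -$397, a loss, but smaller than the $541 fixed cost the firm would lose by shutting down.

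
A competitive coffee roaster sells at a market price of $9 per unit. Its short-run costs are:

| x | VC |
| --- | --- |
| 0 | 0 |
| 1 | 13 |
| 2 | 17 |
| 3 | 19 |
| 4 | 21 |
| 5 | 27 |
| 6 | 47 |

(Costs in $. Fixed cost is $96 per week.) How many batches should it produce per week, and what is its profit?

Compute π = P·x − TC at each output: x=0: -96; x=1: -100; x=2: -95; x=3: -88; x=4: -81; x=5: -78; x=6: -89.
Profit is maximized at x = 5. AVC there is 27/5 = $5.40 ≤ P, so producing beats shutting down (which would give -$96).

x = 5; profit = -$78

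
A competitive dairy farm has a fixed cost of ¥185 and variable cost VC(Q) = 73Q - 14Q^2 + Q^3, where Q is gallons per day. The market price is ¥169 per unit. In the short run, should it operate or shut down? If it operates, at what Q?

From TC, MC = TC'(Q) = 73 - 28Q + 3Q^2 and AVC = VC/Q = 73 - 14Q + Q^2.
AVC is minimized where dAVC/dQ = -14 + 2Q = 0, at Q = 7; min AVC = 73 - 14·7 + 7^2 = ¥24.
Because ¥169 ≥ ¥24, revenue can cover variable cost; the firm operates.
Solving P = MC: -96 - 28Q + 3Q^2 = 0 ⇒ Q = -8/3 or 12. On the upward-sloping branch, Q* = 12.
Check: AVC at Q = 12 is ¥49 ≤ P, so revenue covers variable cost.
Profit = P·Q − TC = 169·12 − 773 = ¥1255.

Produce at Q = 12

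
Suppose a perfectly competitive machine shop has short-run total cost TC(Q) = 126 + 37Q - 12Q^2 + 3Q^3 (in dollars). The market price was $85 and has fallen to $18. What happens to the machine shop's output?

MC = 37 - 24Q + 9Q^2; the shutdown threshold is min AVC = $25 (at Q = 2).
At P = $85 ≥ min AVC, set P = MC on the rising branch: Q = 4.
At P = $18 < min AVC = $25, price no longer covers variable cost at any output, so the firm shuts down: Q = 0.

Output falls from 4 to 0 (the firm shuts down)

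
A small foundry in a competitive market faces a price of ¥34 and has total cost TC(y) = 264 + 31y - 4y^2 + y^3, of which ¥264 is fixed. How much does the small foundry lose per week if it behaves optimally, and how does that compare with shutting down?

AVC = 31 - 4y + y^2 has its minimum ¥27 at y = 2; price ¥34 clears that bar, so the firm operates.
MC = 31 - 8y + 3y^2. Setting P = MC and taking the root on the rising branch gives y* = 3.
TR = 34·3 = 102. TC = 264 + 84 = 348. Profit = 102 − 348 = -¥246.
By producing, the firm covers all variable cost plus ¥18 of fixed cost; shutting down would lose the full ¥264.

Profit = -¥246 at y = 3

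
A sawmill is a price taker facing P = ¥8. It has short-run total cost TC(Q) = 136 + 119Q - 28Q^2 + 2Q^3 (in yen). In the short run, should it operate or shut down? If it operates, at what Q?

Shut down

Strip out fixed cost: VC = 119Q - 28Q^2 + 2Q^3. Then AVC = 119 - 28Q + 2Q^2 and MC = 119 - 56Q + 6Q^2.
AVC hits its minimum where MC = AVC, at Q = 7, giving min AVC = 119 - 28·7 + 2·7^2 = ¥21.
With P < min AVC (¥8 < ¥21), every unit sold adds to the loss.
Shutting down limits the loss to fixed cost, ¥136.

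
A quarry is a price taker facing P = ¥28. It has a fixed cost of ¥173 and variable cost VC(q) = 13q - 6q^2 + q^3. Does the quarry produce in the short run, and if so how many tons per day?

Variable cost is VC = 13q - 6q^2 + q^3, so AVC = VC/q = 13 - 6q + q^2 and MC = dTC/dq = 13 - 12q + 3q^2.
AVC hits its minimum where MC = AVC, at q = 3, giving min AVC = 13 - 6·3 + 3^2 = ¥4.
P = ¥28 exceeds min AVC = ¥4, so the firm stays open.
P = MC gives -15 - 12q + 3q^2 = 0, with roots -1 and 5. Take the larger (rising MC): q* = 5.
Check: AVC at q = 5 is ¥8 ≤ P, so revenue covers variable cost.
Profit = P·q − TC = 28·5 − 213 = -¥73, a loss, but smaller than the ¥173 fixed cost the firm would lose by shutting down.

Produce at q = 5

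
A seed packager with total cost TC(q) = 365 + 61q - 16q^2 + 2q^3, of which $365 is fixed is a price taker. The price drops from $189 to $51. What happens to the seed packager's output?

AVC = 61 - 16q + 2q^2, minimized at q = 4 where min AVC = $29. MC = 61 - 32q + 6q^2.
At P = $189 ≥ min AVC, set P = MC on the rising branch: q = 8.
At P = $51 ≥ min AVC, set P = MC: q = 5. The firm stays open but cuts output.

Output falls from 8 to 5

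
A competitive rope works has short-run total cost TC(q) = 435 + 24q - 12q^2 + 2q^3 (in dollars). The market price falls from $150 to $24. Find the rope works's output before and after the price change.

Output falls from 7 to 4

MC = 24 - 24q + 6q^2; the shutdown threshold is min AVC = $6 (at q = 3).
At P = $150 ≥ min AVC, set P = MC on the rising branch: q = 7.
At P = $24 ≥ min AVC, set P = MC: q = 4. The firm stays open but cuts output.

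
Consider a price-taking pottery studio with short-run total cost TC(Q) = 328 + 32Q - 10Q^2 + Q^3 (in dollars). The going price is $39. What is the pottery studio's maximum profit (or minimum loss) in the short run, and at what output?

AVC = 32 - 10Q + Q^2; min AVC = $7 at Q = 5. Since P = $39 ≥ min AVC, the firm produces.
MC = 32 - 20Q + 3Q^2. Setting P = MC and taking the root on the rising branch gives Q* = 7.
TR = 39·7 = 273. TC = 328 + 77 = 405. Profit = 273 − 405 = -$132.
By producing, the firm covers all variable cost plus $196 of fixed cost; shutting down would lose the full $328.

Profit = -$132 at Q = 7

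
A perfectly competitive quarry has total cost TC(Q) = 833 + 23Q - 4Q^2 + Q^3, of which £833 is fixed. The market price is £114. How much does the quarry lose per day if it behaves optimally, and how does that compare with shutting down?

Profit = -£343 at Q = 7

AVC = 23 - 4Q + Q^2 has its minimum £19 at Q = 2; price £114 clears that bar, so the firm operates.
MC = 23 - 8Q + 3Q^2. Setting P = MC and taking the root on the rising branch gives Q* = 7.
TR = 114·7 = 798. TC = 833 + 308 = 1141. Profit = 798 − 1141 = -£343.
That loss of £343 beats the £833 the firm would lose by shutting down; producing recovers £490 of fixed cost.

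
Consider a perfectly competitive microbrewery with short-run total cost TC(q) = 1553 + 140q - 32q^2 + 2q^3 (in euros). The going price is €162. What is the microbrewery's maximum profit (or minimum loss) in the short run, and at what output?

Profit = -€101 at q = 11

AVC = 140 - 32q + 2q^2 has its minimum €12 at q = 8; price €162 clears that bar, so the firm operates.
With MC = 140 - 64q + 6q^2, P = MC on the upward-sloping part at q* = 11.
TR = 162·11 = 1782. TC = 1553 + 330 = 1883. Profit = 1782 − 1883 = -€101.
Shutting down would mean losing the fixed cost of €1553, so operating at a loss of €101 is better by €1452.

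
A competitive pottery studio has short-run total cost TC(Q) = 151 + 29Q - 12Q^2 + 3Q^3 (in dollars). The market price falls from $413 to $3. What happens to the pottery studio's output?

Output falls from 8 to 0 (the firm shuts down)

MC = 29 - 24Q + 9Q^2; the shutdown threshold is min AVC = $17 (at Q = 2).
With P = $413 above the shutdown price, P = MC gives Q = 8.
At P = $3 < min AVC = $17, price no longer covers variable cost at any output, so the firm shuts down: Q = 0.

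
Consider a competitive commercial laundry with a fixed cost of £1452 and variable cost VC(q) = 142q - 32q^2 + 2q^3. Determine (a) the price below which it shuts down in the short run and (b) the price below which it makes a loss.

Shutdown price = £14; break-even price = £164

AVC = 142 - 32q + 2q^2; minimized at q = 8, giving min AVC = £14. That is the shutdown price.
ATC = 1452/q + 142 - 32q + 2q^2. Setting dATC/dq = −1452/q^2 − 32 + 4q = 0 gives q = 11 (since 4·11^3 − 32·11^2 = 1452).
min ATC = 1452/11 + 142 − 32·11 + 2·11^2 = £164. That is the break-even price.
For £14 ≤ P < £164 the firm produces at a loss; below £14 it shuts down.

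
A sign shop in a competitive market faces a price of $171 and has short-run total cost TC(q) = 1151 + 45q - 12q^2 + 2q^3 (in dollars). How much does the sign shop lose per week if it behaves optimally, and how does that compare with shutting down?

AVC = 45 - 12q + 2q^2 has its minimum $27 at q = 3; price $171 clears that bar, so the firm operates.
MC = 45 - 24q + 6q^2. Setting P = MC and taking the root on the rising branch gives q* = 7.
TR = 171·7 = 1197. TC = 1151 + 413 = 1564. Profit = 1197 − 1564 = -$367.
By producing, the firm covers all variable cost plus $784 of fixed cost; shutting down would lose the full $1151.

Profit = -$367 at q = 7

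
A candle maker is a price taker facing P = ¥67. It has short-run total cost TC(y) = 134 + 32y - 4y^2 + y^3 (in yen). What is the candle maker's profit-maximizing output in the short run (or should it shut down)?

From TC, MC = TC'(y) = 32 - 8y + 3y^2 and AVC = VC/y = 32 - 4y + y^2.
The AVC parabola has its vertex at y = 4/2 = 2, where AVC = 32 - 4·2 + 2^2 = ¥28.
P = ¥67 exceeds min AVC = ¥28, so the firm stays open.
Solving P = MC: -35 - 8y + 3y^2 = 0 ⇒ y = -7/3 or 5. On the upward-sloping branch, y* = 5.
Check: AVC at y = 5 is ¥37 ≤ P, so revenue covers variable cost.
Profit = P·y − TC = 67·5 − 319 = ¥16.

Produce at y = 5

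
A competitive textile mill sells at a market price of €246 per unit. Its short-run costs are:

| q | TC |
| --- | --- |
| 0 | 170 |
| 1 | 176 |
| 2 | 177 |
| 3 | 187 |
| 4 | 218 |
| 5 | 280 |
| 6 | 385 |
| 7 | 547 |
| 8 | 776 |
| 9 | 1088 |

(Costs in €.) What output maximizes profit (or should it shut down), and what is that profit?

q = 8; profit = €1192

Compute π = P·q − TC at each output: q=0: -170; q=1: 70; q=2: 315; q=3: 551; q=4: 766; q=5: 950; q=6: 1091; q=7: 1175; q=8: 1192; q=9: 1126.
Profit is maximized at q = 8. AVC there is 606/8 = €75.75 ≤ P, so producing beats shutting down (which would give -€170).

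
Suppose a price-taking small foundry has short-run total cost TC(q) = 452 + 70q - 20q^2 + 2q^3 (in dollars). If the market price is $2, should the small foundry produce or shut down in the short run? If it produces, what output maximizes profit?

Variable cost is VC = 70q - 20q^2 + 2q^3, so AVC = VC/q = 70 - 20q + 2q^2 and MC = dTC/dq = 70 - 40q + 6q^2.
The AVC parabola has its vertex at q = 20/4 = 5, where AVC = 70 - 20·5 + 2·5^2 = $20.
P = $2 lies below min AVC = $20; no output level covers variable cost.
Best response: produce nothing and absorb the $452 fixed cost.

Shut down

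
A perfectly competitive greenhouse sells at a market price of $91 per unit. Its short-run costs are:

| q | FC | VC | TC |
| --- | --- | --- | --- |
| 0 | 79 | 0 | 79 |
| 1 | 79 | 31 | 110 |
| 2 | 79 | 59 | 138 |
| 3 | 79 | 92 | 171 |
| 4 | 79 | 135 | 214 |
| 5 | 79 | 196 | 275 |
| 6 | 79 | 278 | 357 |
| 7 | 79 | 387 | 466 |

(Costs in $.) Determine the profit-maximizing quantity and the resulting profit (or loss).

q = 6; profit = $189

Tabulate TR − TC: q=0: -79; q=1: -19; q=2: 44; q=3: 102; q=4: 150; q=5: 180; q=6: 189; q=7: 171.
Profit is maximized at q = 6. AVC there is 278/6 = $46.33 ≤ P, so producing beats shutting down (which would give -$79).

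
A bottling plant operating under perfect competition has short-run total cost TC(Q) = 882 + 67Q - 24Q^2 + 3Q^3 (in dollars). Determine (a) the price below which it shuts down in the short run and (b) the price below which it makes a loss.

Shutdown price = $19; break-even price = $172

AVC = 67 - 24Q + 3Q^2; minimized at Q = 4, giving min AVC = $19. That is the shutdown price.
ATC = 882/Q + 67 - 24Q + 3Q^2. Setting dATC/dQ = −882/Q^2 − 24 + 6Q = 0 gives Q = 7 (since 6·7^3 − 24·7^2 = 882).
min ATC = 882/7 + 67 − 24·7 + 3·7^2 = $172. That is the break-even price.
For $19 ≤ P < $172 the firm produces at a loss; below $19 it shuts down.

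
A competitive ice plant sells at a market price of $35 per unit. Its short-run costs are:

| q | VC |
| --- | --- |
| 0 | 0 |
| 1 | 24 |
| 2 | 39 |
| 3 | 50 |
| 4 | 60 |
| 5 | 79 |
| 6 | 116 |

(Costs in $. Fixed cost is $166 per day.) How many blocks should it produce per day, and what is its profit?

Tabulate TR − TC: q=0: -166; q=1: -155; q=2: -135; q=3: -111; q=4: -86; q=5: -70; q=6: -72.
Profit is maximized at q = 5. AVC there is 79/5 = $15.80 ≤ P, so producing beats shutting down (which would give -$166).

q = 5; profit = -$70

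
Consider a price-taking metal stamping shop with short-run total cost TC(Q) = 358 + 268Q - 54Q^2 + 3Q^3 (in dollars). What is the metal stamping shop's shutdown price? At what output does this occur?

The shutdown price is the minimum of AVC. VC = 268Q - 54Q^2 + 3Q^3, so AVC = 268 - 54Q + 3Q^2.
dAVC/dQ = -54 + 6Q = 0 gives Q = 9. min AVC = 268 - 54·9 + 3·9^2 = 25.
So the shutdown price is $25.

$25 per unit, at Q = 9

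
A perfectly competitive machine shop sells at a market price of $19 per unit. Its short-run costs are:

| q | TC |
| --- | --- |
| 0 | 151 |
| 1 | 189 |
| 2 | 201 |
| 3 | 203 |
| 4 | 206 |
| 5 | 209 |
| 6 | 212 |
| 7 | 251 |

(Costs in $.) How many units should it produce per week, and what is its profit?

q = 6; profit = -$98

Profit at each row (π = 19q − TC): q=0: -151; q=1: -170; q=2: -163; q=3: -146; q=4: -130; q=5: -114; q=6: -98; q=7: -118.
Profit is maximized at q = 6. AVC there is 61/6 = $10.17 ≤ P, so producing beats shutting down (which would give -$151).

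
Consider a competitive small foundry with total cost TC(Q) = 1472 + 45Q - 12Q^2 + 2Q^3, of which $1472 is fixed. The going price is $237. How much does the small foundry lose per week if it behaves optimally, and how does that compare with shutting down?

AVC = 45 - 12Q + 2Q^2; min AVC = $27 at Q = 3. Since P = $237 ≥ min AVC, the firm produces.
MC = 45 - 24Q + 6Q^2. Setting P = MC and taking the root on the rising branch gives Q* = 8.
TR = 237·8 = 1896. TC = 1472 + 616 = 2088. Profit = 1896 − 2088 = -$192.
That loss of $192 beats the $1472 the firm would lose by shutting down; producing recovers $1280 of fixed cost.

Profit = -$192 at Q = 8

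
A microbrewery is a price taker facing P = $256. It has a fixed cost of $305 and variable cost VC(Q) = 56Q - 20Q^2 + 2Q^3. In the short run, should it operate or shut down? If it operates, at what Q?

Produce at Q = 10

Strip out fixed cost: VC = 56Q - 20Q^2 + 2Q^3. Then AVC = 56 - 20Q + 2Q^2 and MC = 56 - 40Q + 6Q^2.
The AVC parabola has its vertex at Q = 20/4 = 5, where AVC = 56 - 20·5 + 2·5^2 = $6.
Because $256 ≥ $6, revenue can cover variable cost; the firm operates.
Solving P = MC: -200 - 40Q + 6Q^2 = 0 ⇒ Q = -10/3 or 10. On the upward-sloping branch, Q* = 10.
Check: AVC at Q = 10 is $56 ≤ P, so revenue covers variable cost.
Profit = P·Q − TC = 256·10 − 865 = $1695.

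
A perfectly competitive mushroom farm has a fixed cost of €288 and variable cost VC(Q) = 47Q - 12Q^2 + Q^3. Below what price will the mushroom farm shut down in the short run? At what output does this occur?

The firm shuts down when price falls below the minimum of average variable cost. AVC = VC/Q = 47 - 12Q + Q^2.
dAVC/dQ = -12 + 2Q = 0 gives Q = 6. min AVC = 47 - 12·6 + 6^2 = 11.
For P < €11 the firm produces nothing.

€11 per unit, at Q = 6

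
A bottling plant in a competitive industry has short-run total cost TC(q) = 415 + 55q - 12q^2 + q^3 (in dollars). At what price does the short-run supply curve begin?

$19 per unit

The firm shuts down when price falls below the minimum of average variable cost. AVC = VC/q = 55 - 12q + q^2.
At the minimum of AVC, MC = AVC. MC = 55 - 24q + 3q^2; setting MC = AVC gives 2q^2 - 12q = 0, so q = 6. min AVC = 19.
So the shutdown price is $19.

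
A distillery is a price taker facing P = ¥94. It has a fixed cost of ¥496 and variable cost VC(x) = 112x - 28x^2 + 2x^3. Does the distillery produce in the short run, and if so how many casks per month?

Strip out fixed cost: VC = 112x - 28x^2 + 2x^3. Then AVC = 112 - 28x + 2x^2 and MC = 112 - 56x + 6x^2.
The AVC parabola has its vertex at x = 28/4 = 7, where AVC = 112 - 28·7 + 2·7^2 = ¥14.
Because ¥94 ≥ ¥14, revenue can cover variable cost; the firm operates.
P = MC gives 18 - 56x + 6x^2 = 0, with roots 1/3 and 9. Take the larger (rising MC): x* = 9.
Check: AVC at x = 9 is ¥22 ≤ P, so revenue covers variable cost.
Profit = P·x − TC = 94·9 − 694 = ¥152.

Produce at x = 9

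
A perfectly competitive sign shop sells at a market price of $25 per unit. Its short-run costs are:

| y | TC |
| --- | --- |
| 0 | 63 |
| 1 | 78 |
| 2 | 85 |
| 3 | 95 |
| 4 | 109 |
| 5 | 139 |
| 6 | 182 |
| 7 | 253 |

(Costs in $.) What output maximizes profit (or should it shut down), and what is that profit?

y = 4; profit = -$9

Tabulate TR − TC: y=0: -63; y=1: -53; y=2: -35; y=3: -20; y=4: -9; y=5: -14; y=6: -32; y=7: -78.
Profit is maximized at y = 4. AVC there is 46/4 = $11.50 ≤ P, so producing beats shutting down (which would give -$63).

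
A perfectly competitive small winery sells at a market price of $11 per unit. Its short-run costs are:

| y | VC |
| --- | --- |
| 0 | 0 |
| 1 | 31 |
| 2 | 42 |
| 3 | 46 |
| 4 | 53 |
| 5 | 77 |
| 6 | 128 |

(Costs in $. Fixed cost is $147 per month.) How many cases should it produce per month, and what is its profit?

Compute π = P·y − TC at each output: y=0: -147; y=1: -167; y=2: -167; y=3: -160; y=4: -156; y=5: -169; y=6: -209.
Profit is highest at y = 0. Equivalently, the lowest AVC in the table is 53/4 ≈ $13.25 at y = 4, and P = $11 falls below it — price never covers variable cost, so the firm shuts down and loses only its fixed cost.

y = 0 (shut down); profit = -$147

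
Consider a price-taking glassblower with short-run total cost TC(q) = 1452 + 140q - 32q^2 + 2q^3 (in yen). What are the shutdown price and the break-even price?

AVC = 140 - 32q + 2q^2; minimized at q = 8, giving min AVC = ¥12. That is the shutdown price.
ATC = 1452/q + 140 - 32q + 2q^2. Setting dATC/dq = −1452/q^2 − 32 + 4q = 0 gives q = 11 (since 4·11^3 − 32·11^2 = 1452).
min ATC = 1452/11 + 140 − 32·11 + 2·11^2 = ¥162. That is the break-even price.
For ¥12 ≤ P < ¥162 the firm produces at a loss; below ¥12 it shuts down.

Shutdown price = ¥12; break-even price = ¥162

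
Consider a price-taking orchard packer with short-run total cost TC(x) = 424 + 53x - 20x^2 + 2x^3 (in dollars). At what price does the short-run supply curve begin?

The shutdown price is the minimum of AVC. VC = 53x - 20x^2 + 2x^3, so AVC = 53 - 20x + 2x^2.
At the minimum of AVC, MC = AVC. MC = 53 - 40x + 6x^2; setting MC = AVC gives 4x^2 - 20x = 0, so x = 5. min AVC = 3.
So the shutdown price is $3.

$3 per unit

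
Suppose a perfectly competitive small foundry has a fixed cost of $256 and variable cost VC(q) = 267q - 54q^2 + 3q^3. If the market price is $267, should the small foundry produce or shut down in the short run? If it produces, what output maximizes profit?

Produce at q = 12

From TC, MC = TC'(q) = 267 - 108q + 9q^2 and AVC = VC/q = 267 - 54q + 3q^2.
AVC is minimized where dAVC/dq = -54 + 6q = 0, at q = 9; min AVC = 267 - 54·9 + 3·9^2 = $24.
Because $267 ≥ $24, revenue can cover variable cost; the firm operates.
P = MC gives -108q + 9q^2 = 0, with roots 0 and 12. Take the larger (rising MC): q* = 12.
Check: AVC at q = 12 is $51 ≤ P, so revenue covers variable cost.
Profit = P·q − TC = 267·12 − 868 = $2336.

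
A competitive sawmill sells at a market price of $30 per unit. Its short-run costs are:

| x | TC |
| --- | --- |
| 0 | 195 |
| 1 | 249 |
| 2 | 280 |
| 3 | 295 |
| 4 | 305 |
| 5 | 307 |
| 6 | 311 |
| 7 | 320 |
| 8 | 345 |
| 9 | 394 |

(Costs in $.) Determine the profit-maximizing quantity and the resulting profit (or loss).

Profit at each row (π = 30x − TC): x=0: -195; x=1: -219; x=2: -220; x=3: -205; x=4: -185; x=5: -157; x=6: -131; x=7: -110; x=8: -105; x=9: -124.
Profit is maximized at x = 8. AVC there is 150/8 = $18.75 ≤ P, so producing beats shutting down (which would give -$195).

x = 8; profit = -$105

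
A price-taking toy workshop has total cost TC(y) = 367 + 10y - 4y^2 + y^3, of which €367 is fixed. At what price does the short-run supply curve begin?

Short-run supply begins at min AVC. From VC = 10y - 4y^2 + y^3, AVC = 10 - 4y + y^2.
At the minimum of AVC, MC = AVC. MC = 10 - 8y + 3y^2; setting MC = AVC gives 2y^2 - 4y = 0, so y = 2. min AVC = 6.
The firm shuts down for any P below €6.

€6 per unit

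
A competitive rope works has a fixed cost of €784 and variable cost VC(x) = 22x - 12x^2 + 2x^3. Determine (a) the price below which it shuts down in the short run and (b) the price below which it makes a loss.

Shutdown price = €4; break-even price = €148

AVC = 22 - 12x + 2x^2; minimized at x = 3, giving min AVC = €4. That is the shutdown price.
ATC = 784/x + 22 - 12x + 2x^2. Setting dATC/dx = −784/x^2 − 12 + 4x = 0 gives x = 7 (since 4·7^3 − 12·7^2 = 784).
min ATC = 784/7 + 22 − 12·7 + 2·7^2 = €148. That is the break-even price.
Between these two prices the firm operates at a loss; above €148 it earns a profit.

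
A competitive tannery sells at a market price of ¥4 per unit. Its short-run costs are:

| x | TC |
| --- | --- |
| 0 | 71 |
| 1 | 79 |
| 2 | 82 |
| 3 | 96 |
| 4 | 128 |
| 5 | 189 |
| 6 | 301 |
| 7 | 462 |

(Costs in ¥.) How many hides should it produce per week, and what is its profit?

Profit at each row (π = 4x − TC): x=0: -71; x=1: -75; x=2: -74; x=3: -84; x=4: -112; x=5: -169; x=6: -277; x=7: -434.
Profit is highest at x = 0. Equivalently, the lowest AVC in the table is 11/2 ≈ ¥5.50 at x = 2, and P = ¥4 falls below it — price never covers variable cost, so the firm shuts down and loses only its fixed cost.

x = 0 (shut down); profit = -¥71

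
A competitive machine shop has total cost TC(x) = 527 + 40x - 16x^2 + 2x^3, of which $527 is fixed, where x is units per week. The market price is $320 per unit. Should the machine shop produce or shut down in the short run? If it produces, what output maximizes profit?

Produce at x = 10

Strip out fixed cost: VC = 40x - 16x^2 + 2x^3. Then AVC = 40 - 16x + 2x^2 and MC = 40 - 32x + 6x^2.
The AVC parabola has its vertex at x = 16/4 = 4, where AVC = 40 - 16·4 + 2·4^2 = $8.
P = $320 exceeds min AVC = $8, so the firm stays open.
P = MC gives -280 - 32x + 6x^2 = 0, with roots -14/3 and 10. Take the larger (rising MC): x* = 10.
Check: AVC at x = 10 is $80 ≤ P, so revenue covers variable cost.
Profit = P·x − TC = 320·10 − 1327 = $1873.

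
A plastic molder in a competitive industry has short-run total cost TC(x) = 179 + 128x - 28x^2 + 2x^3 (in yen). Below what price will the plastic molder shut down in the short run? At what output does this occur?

The shutdown price is the minimum of AVC. VC = 128x - 28x^2 + 2x^3, so AVC = 128 - 28x + 2x^2.
dAVC/dx = -28 + 4x = 0 gives x = 7. min AVC = 128 - 28·7 + 2·7^2 = 30.
The firm shuts down for any P below ¥30.

¥30 per unit, at x = 7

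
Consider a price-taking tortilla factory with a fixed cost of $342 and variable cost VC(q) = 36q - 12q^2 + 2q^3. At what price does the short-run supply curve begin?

The firm shuts down when price falls below the minimum of average variable cost. AVC = VC/q = 36 - 12q + 2q^2.
dAVC/dq = -12 + 4q = 0 gives q = 3. min AVC = 36 - 12·3 + 2·3^2 = 18.
So the shutdown price is $18.

$18 per unit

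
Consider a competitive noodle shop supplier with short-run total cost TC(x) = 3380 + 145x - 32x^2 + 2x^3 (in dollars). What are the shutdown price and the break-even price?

Shutdown price = $17; break-even price = $327

Shutdown price = min AVC. AVC = 145 - 32x + 2x^2, with vertex at x = 8 and minimum $17.
ATC = 3380/x + 145 - 32x + 2x^2. Setting dATC/dx = −3380/x^2 − 32 + 4x = 0 gives x = 13 (since 4·13^3 − 32·13^2 = 3380).
min ATC = 3380/13 + 145 − 32·13 + 2·13^2 = $327. That is the break-even price.
For $17 ≤ P < $327 the firm produces at a loss; below $17 it shuts down.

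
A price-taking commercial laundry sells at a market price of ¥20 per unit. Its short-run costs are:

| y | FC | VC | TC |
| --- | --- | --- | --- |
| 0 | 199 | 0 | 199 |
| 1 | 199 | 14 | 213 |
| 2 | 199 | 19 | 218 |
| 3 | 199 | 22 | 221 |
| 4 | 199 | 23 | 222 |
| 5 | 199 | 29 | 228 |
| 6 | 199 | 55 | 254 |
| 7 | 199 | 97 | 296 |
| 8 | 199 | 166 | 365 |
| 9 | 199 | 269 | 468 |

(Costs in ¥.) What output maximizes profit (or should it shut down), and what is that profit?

y = 5; profit = -¥128

Compute π = P·y − TC at each output: y=0: -199; y=1: -193; y=2: -178; y=3: -161; y=4: -142; y=5: -128; y=6: -134; y=7: -156; y=8: -205; y=9: -288.
Profit is maximized at y = 5. AVC there is 29/5 = ¥5.80 ≤ P, so producing beats shutting down (which would give -¥199).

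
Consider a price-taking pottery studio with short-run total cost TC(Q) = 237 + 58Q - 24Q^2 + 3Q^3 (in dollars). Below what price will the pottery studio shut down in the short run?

Short-run supply begins at min AVC. From VC = 58Q - 24Q^2 + 3Q^3, AVC = 58 - 24Q + 3Q^2.
dAVC/dQ = -24 + 6Q = 0 gives Q = 4. min AVC = 58 - 24·4 + 3·4^2 = 10.
So the shutdown price is $10.

$10 per unit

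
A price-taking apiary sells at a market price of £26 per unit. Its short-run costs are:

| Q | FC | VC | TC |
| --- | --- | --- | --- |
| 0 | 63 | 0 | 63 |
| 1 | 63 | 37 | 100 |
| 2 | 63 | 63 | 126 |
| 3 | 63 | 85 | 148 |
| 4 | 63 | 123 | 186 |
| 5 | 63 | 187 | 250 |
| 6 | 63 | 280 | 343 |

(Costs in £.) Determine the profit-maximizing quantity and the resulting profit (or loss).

Q = 0 (shut down); profit = -£63

Compute π = P·Q − TC at each output: Q=0: -63; Q=1: -74; Q=2: -74; Q=3: -70; Q=4: -82; Q=5: -120; Q=6: -187.
Profit is highest at Q = 0. Equivalently, the lowest AVC in the table is 85/3 ≈ £28.33 at Q = 3, and P = £26 falls below it — price never covers variable cost, so the firm shuts down and loses only its fixed cost.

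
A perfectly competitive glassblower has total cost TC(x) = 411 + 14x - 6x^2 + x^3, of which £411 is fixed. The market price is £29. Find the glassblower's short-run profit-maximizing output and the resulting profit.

Profit = -£311 at x = 5

AVC = 14 - 6x + x^2; min AVC = £5 at x = 3. Since P = £29 ≥ min AVC, the firm produces.
MC = 14 - 12x + 3x^2. Setting P = MC and taking the root on the rising branch gives x* = 5.
TR = 29·5 = 145. TC = 411 + 45 = 456. Profit = 145 − 456 = -£311.
Shutting down would mean losing the fixed cost of £411, so operating at a loss of £311 is better by £100.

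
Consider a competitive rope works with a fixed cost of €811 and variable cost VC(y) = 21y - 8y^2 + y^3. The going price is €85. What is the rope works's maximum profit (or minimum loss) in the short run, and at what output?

Profit = -€299 at y = 8

AVC = 21 - 8y + y^2 has its minimum €5 at y = 4; price €85 clears that bar, so the firm operates.
MC = 21 - 16y + 3y^2. Setting P = MC and taking the root on the rising branch gives y* = 8.
TR = 85·8 = 680. TC = 811 + 168 = 979. Profit = 680 − 979 = -€299.
Shutting down would mean losing the fixed cost of €811, so operating at a loss of €299 is better by €512.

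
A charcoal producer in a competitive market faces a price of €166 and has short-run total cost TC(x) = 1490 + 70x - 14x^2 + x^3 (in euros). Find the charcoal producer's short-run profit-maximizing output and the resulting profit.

AVC = 70 - 14x + x^2 has its minimum €21 at x = 7; price €166 clears that bar, so the firm operates.
MC = 70 - 28x + 3x^2. Setting P = MC and taking the root on the rising branch gives x* = 12.
TR = 166·12 = 1992. TC = 1490 + 552 = 2042. Profit = 1992 − 2042 = -€50.
By producing, the firm covers all variable cost plus €1440 of fixed cost; shutting down would lose the full €1490.

Profit = -€50 at x = 12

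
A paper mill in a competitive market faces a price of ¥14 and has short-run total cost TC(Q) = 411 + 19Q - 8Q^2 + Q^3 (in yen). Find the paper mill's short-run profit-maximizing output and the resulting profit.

Profit = -¥361 at Q = 5

AVC = 19 - 8Q + Q^2 has its minimum ¥3 at Q = 4; price ¥14 clears that bar, so the firm operates.
MC = 19 - 16Q + 3Q^2. Setting P = MC and taking the root on the rising branch gives Q* = 5.
TR = 14·5 = 70. TC = 411 + 20 = 431. Profit = 70 − 431 = -¥361.
By producing, the firm covers all variable cost plus ¥50 of fixed cost; shutting down would lose the full ¥411.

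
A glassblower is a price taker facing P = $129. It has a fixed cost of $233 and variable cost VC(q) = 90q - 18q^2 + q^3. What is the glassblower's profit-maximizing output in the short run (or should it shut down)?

From TC, MC = TC'(q) = 90 - 36q + 3q^2 and AVC = VC/q = 90 - 18q + q^2.
The AVC parabola has its vertex at q = 18/2 = 9, where AVC = 90 - 18·9 + 9^2 = $9.
Because $129 ≥ $9, revenue can cover variable cost; the firm operates.
P = MC gives -39 - 36q + 3q^2 = 0, with roots -1 and 13. Take the larger (rising MC): q* = 13.
Check: AVC at q = 13 is $25 ≤ P, so revenue covers variable cost.
Profit = P·q − TC = 129·13 − 558 = $1119.

Produce at q = 13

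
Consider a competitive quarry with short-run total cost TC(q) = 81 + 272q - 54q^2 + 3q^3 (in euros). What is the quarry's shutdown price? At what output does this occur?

€29 per unit, at q = 9

Short-run supply begins at min AVC. From VC = 272q - 54q^2 + 3q^3, AVC = 272 - 54q + 3q^2.
dAVC/dq = -54 + 6q = 0 gives q = 9. min AVC = 272 - 54·9 + 3·9^2 = 29.
The firm shuts down for any P below €29.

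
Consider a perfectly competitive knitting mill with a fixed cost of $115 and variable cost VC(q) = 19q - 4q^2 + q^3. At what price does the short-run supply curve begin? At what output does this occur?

$15 per unit, at q = 2

The shutdown price is the minimum of AVC. VC = 19q - 4q^2 + q^3, so AVC = 19 - 4q + q^2.
dAVC/dq = -4 + 2q = 0 gives q = 2. min AVC = 19 - 4·2 + 2^2 = 15.
The firm shuts down for any P below $15.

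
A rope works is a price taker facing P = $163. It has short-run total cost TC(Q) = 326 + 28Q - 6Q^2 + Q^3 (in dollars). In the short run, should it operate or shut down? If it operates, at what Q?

Produce at Q = 9

Strip out fixed cost: VC = 28Q - 6Q^2 + Q^3. Then AVC = 28 - 6Q + Q^2 and MC = 28 - 12Q + 3Q^2.
AVC is minimized where dAVC/dQ = -6 + 2Q = 0, at Q = 3; min AVC = 28 - 6·3 + 3^2 = $19.
Because $163 ≥ $19, revenue can cover variable cost; the firm operates.
P = MC gives -135 - 12Q + 3Q^2 = 0, with roots -5 and 9. Take the larger (rising MC): Q* = 9.
Check: AVC at Q = 9 is $55 ≤ P, so revenue covers variable cost.
Profit = P·Q − TC = 163·9 − 821 = $646.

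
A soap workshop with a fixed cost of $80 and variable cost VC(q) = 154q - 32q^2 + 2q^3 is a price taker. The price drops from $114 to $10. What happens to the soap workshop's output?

AVC = 154 - 32q + 2q^2, minimized at q = 8 where min AVC = $26. MC = 154 - 64q + 6q^2.
With P = $114 above the shutdown price, P = MC gives q = 10.
At P = $10 < min AVC = $26, price no longer covers variable cost at any output, so the firm shuts down: q = 0.

Output falls from 10 to 0 (the firm shuts down)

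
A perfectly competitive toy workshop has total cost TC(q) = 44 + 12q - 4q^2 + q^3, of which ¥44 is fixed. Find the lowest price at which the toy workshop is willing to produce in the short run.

¥8 per unit

Short-run supply begins at min AVC. From VC = 12q - 4q^2 + q^3, AVC = 12 - 4q + q^2.
dAVC/dq = -4 + 2q = 0 gives q = 2. min AVC = 12 - 4·2 + 2^2 = 8.
The firm shuts down for any P below ¥8.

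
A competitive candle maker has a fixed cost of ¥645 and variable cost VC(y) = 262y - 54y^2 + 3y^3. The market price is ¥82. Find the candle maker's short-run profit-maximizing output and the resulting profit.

AVC = 262 - 54y + 3y^2 has its minimum ¥19 at y = 9; price ¥82 clears that bar, so the firm operates.
MC = 262 - 108y + 9y^2. Setting P = MC and taking the root on the rising branch gives y* = 10.
TR = 82·10 = 820. TC = 645 + 220 = 865. Profit = 820 − 865 = -¥45.
That loss of ¥45 beats the ¥645 the firm would lose by shutting down; producing recovers ¥600 of fixed cost.

Profit = -¥45 at y = 10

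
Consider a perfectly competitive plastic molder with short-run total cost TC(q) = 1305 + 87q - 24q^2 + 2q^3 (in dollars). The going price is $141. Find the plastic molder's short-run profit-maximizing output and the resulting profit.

AVC = 87 - 24q + 2q^2 has its minimum $15 at q = 6; price $141 clears that bar, so the firm operates.
With MC = 87 - 48q + 6q^2, P = MC on the upward-sloping part at q* = 9.
TR = 141·9 = 1269. TC = 1305 + 297 = 1602. Profit = 1269 − 1602 = -$333.
Shutting down would mean losing the fixed cost of $1305, so operating at a loss of $333 is better by $972.

Profit = -$333 at q = 9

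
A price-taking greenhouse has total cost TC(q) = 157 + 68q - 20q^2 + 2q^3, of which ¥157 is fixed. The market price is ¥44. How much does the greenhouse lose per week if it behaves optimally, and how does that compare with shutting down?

Profit = -¥13 at q = 6

AVC = 68 - 20q + 2q^2 has its minimum ¥18 at q = 5; price ¥44 clears that bar, so the firm operates.
MC = 68 - 40q + 6q^2. Setting P = MC and taking the root on the rising branch gives q* = 6.
TR = 44·6 = 264. TC = 157 + 120 = 277. Profit = 264 − 277 = -¥13.
By producing, the firm covers all variable cost plus ¥144 of fixed cost; shutting down would lose the full ¥157.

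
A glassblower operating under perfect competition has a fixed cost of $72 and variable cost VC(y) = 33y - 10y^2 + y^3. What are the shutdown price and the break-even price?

Shutdown price = min AVC. AVC = 33 - 10y + y^2, with vertex at y = 5 and minimum $8.
ATC = 72/y + 33 - 10y + y^2. Setting dATC/dy = −72/y^2 − 10 + 2y = 0 gives y = 6 (since 2·6^3 − 10·6^2 = 72).
min ATC = 72/6 + 33 − 10·6 + 6^2 = $21. That is the break-even price.
For $8 ≤ P < $21 the firm produces at a loss; below $8 it shuts down.

Shutdown price = $8; break-even price = $21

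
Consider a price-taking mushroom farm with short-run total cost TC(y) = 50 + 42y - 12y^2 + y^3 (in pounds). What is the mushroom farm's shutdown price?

Short-run supply begins at min AVC. From VC = 42y - 12y^2 + y^3, AVC = 42 - 12y + y^2.
dAVC/dy = -12 + 2y = 0 gives y = 6. min AVC = 42 - 12·6 + 6^2 = 6.
The firm shuts down for any P below £6.

£6 per unit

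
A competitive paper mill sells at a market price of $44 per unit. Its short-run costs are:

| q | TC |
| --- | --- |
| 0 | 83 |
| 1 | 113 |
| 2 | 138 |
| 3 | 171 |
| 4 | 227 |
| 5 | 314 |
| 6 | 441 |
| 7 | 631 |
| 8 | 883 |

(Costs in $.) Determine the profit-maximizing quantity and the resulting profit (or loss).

q = 3; profit = -$39

Compute π = P·q − TC at each output: q=0: -83; q=1: -69; q=2: -50; q=3: -39; q=4: -51; q=5: -94; q=6: -177; q=7: -323; q=8: -531.
Profit is maximized at q = 3. AVC there is 88/3 = $29.33 ≤ P, so producing beats shutting down (which would give -$83).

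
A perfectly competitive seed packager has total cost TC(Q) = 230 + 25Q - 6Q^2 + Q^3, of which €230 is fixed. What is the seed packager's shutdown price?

€16 per unit

Short-run supply begins at min AVC. From VC = 25Q - 6Q^2 + Q^3, AVC = 25 - 6Q + Q^2.
At the minimum of AVC, MC = AVC. MC = 25 - 12Q + 3Q^2; setting MC = AVC gives 2Q^2 - 6Q = 0, so Q = 3. min AVC = 16.
So the shutdown price is €16.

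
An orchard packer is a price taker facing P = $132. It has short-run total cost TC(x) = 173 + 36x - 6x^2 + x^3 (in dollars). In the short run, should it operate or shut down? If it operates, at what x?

Strip out fixed cost: VC = 36x - 6x^2 + x^3. Then AVC = 36 - 6x + x^2 and MC = 36 - 12x + 3x^2.
AVC is minimized where dAVC/dx = -6 + 2x = 0, at x = 3; min AVC = 36 - 6·3 + 3^2 = $27.
Because $132 ≥ $27, revenue can cover variable cost; the firm operates.
Set P = MC: 132 = 36 - 12x + 3x^2 → -96 - 12x + 3x^2 = 0. The roots are x = -4 and x = 8; the profit-maximizing output is on the rising part of MC, so x* = 8.
Check: AVC at x = 8 is $52 ≤ P, so revenue covers variable cost.
Profit = P·x − TC = 132·8 − 589 = $467.

Produce at x = 8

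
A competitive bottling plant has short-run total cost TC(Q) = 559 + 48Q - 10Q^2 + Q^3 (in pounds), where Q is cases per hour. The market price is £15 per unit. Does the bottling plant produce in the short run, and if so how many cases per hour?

Shut down

From TC, MC = TC'(Q) = 48 - 20Q + 3Q^2 and AVC = VC/Q = 48 - 10Q + Q^2.
The AVC parabola has its vertex at Q = 10/2 = 5, where AVC = 48 - 10·5 + 5^2 = £23.
P = £15 lies below min AVC = £23; no output level covers variable cost.
The firm minimizes its loss by shutting down and losing only its fixed cost of £559.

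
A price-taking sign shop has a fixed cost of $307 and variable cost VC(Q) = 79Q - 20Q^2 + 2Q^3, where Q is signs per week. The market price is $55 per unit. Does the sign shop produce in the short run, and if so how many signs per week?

Produce at Q = 6

Variable cost is VC = 79Q - 20Q^2 + 2Q^3, so AVC = VC/Q = 79 - 20Q + 2Q^2 and MC = dTC/dQ = 79 - 40Q + 6Q^2.
The AVC parabola has its vertex at Q = 20/4 = 5, where AVC = 79 - 20·5 + 2·5^2 = $29.
P = $55 exceeds min AVC = $29, so the firm stays open.
P = MC gives 24 - 40Q + 6Q^2 = 0, with roots 2/3 and 6. Take the larger (rising MC): Q* = 6.
Check: AVC at Q = 6 is $31 ≤ P, so revenue covers variable cost.
Profit = P·Q − TC = 55·6 − 493 = -$163, a loss, but smaller than the $307 fixed cost the firm would lose by shutting down.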